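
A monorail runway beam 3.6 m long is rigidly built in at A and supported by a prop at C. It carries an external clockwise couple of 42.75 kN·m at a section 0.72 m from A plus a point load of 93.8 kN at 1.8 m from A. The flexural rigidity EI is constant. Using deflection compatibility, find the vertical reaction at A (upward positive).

Take the reaction at C as the redundant and release it; the primary structure is a cantilever fixed at A.
Primary-structure tip deflection at C by superposition:
  clockwise couple 42.75 at a = 0.72: M₀a(2L − a)/(2EI) = 99.73/EI
  point load 93.8 at a = 1.8: Pa²(3L − a)/(6EI) = 455.9/EI
  δ_0 = 555.6/EI
Flexibility coefficient — unit upward force at C: δ_{CC} = L³/(3EI) = 15.55/EI.
Compatibility at C: δ_0 − R_C·δ_{CC} = 0, so R_C = 555.6/15.55 = 35.73 kN.
Vertical equilibrium: R_A = ΣP − R_C = 93.8 − 35.73 = 58.08 kN.

R_A = 58.08 kN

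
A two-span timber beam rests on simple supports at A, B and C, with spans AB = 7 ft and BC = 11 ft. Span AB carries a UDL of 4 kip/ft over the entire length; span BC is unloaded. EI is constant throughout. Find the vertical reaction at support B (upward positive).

R_B = 16.23 kip

Insert a hinge at B; M_B is the redundant, and each span becomes simply supported.
Discontinuity in slope at B on the released structure — sum the simple-span end rotations:
  span AB: UDL 4: wL³/(24EI) = 57.17/EI
  relative rotation θ_0 = (57.17 + 0)/EI = 57.17/EI
A unit hogging moment at B produces rotation L₁/(3EI) + L₂/(3EI) = 6/EI.
Compatibility: M_B·(L₁+L₂)/(3EI) = θ_0, giving M_B = 9.528 kip·ft (hogging).
Span AB, ΣM about A with M_B applied at B: R_B^{AB}·7 = 98 + 9.528, so R_B^{AB} = 15.36 kip and R_A = 28 − 15.36 = 12.64 kip.
Span BC, ΣM about C: R_B^{BC}·11 = 0 + 9.528, so R_B^{BC} = 0.8662 kip and R_C = 0 − 0.8662 = -0.8662 kip.
R_B = 15.36 + 0.8662 = 16.23 kip.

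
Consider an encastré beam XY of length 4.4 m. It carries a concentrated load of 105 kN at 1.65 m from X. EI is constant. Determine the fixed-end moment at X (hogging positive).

M_X = 67.68 kN·m

Take the two fixed-end moments M_X, M_Y as redundants; the released structure is the simple span XY.
Simple-span end rotations at X and Y under the given loads:
  at X: point load 105 at a = 1.65: Pab(L + b)/(6LEI) = 129/EI
  at Y: point load 105 at a = 1.65: Pab(L + a)/(6LEI) = 109.2/EI
  θ_X0 = 129/EI,  θ_Y0 = 109.2/EI
Flexibility coefficients: a unit moment at one end gives L/(3EI) there and L/(6EI) at the far end, so f₁₁ = f₂₂ = 1.467/EI and f₁₂ = f₂₁ = 0.7333/EI.
Compatibility — zero rotation at each built-in end:
  1.467 M_X + 0.7333 M_Y = 129
  0.7333 M_X + 1.467 M_Y = 109.2
Solving the pair gives M_X = 67.68 kN·m and M_Y = 40.61 kN·m (hogging).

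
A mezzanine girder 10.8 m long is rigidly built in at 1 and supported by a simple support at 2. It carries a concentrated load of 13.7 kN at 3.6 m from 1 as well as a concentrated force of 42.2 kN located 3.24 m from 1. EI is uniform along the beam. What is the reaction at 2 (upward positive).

Take the reaction at 2 as the redundant and release it; the primary structure is a cantilever fixed at 1.
Primary-structure tip deflection at 2 by superposition:
  point load 13.7 at a = 3.6: Pa²(3L − a)/(6EI) = 852.2/EI
  point load 42.2 at a = 3.24: Pa²(3L − a)/(6EI) = 2153/EI
  δ_0 = 3005/EI
Flexibility coefficient — unit upward force at 2: δ_{22} = L³/(3EI) = 419.9/EI.
Compatibility at 2: δ_0 − R_2·δ_{22} = 0, so R_2 = 3005/419.9 = 7.157 kN.

R_2 = 7.157 kN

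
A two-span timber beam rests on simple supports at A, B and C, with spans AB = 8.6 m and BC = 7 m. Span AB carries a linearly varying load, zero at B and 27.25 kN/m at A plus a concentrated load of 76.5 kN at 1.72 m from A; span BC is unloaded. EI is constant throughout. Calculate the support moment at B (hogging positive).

M_B = 99.63 kN·m

Insert a hinge at B; M_B is the redundant, and each span becomes simply supported.
Rotations at B on the released spans (each span's end-slope, ×1/EI):
  span AB: triangular load, peak 27.25: 7w₀L³/(360EI) = 337/EI
  span AB: point load 76.5 at a = 1.72: Pab(L + a)/(6LEI) = 181.1/EI
  relative rotation θ_0 = (518.1 + 0)/EI = 518.1/EI
A unit hogging moment at B produces rotation L₁/(3EI) + L₂/(3EI) = 5.2/EI.
Slope continuity at B: θ_0 = M_B·5.2/EI, so M_B = 518.1/5.2 = 99.63 kN·m (hogging).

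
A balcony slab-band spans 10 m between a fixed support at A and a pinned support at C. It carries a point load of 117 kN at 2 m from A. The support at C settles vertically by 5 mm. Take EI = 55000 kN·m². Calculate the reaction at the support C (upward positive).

Release the roller at C. Primary structure: cantilever fixed at A.
Free-end deflection of the primary structure under the applied loading (downward +):
  point load 117 at a = 2: Pa²(3L − a)/(6EI) = 2184/EI
Tip deflection under a unit load at C: L³/(3EI) = 333.3/EI.
With EI = 55000 kN·m²: δ_0 = 0.039709 m and δ_{CC} = 0.006061 m/kN.
Compatibility — the beam at C must follow the support down by 0.005 m: δ_0 − R_C·δ_{CC} = 0.005, so R_C = (0.039709 − 0.005)/0.006061 = 5.727 kN.

R_C = 5.727 kN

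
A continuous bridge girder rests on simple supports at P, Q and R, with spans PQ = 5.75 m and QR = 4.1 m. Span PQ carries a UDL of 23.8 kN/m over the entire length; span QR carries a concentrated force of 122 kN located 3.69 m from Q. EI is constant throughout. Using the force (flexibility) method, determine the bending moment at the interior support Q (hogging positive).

M_Q = 67.72 kN·m

Insert a hinge at Q; M_Q is the redundant, and each span becomes simply supported.
End slopes at the hinge Q, treating each span as simply supported:
  span PQ: UDL 23.8: wL³/(24EI) = 188.5/EI
  span QR: point load 122 at a = 3.69: Pab(L + b)/(6LEI) = 33.84/EI
  relative rotation θ_0 = (188.5 + 33.84)/EI = 222.4/EI
A unit hogging moment at Q produces rotation L₁/(3EI) + L₂/(3EI) = 3.283/EI.
Slope continuity at Q: θ_0 = M_Q·3.283/EI, so M_Q = 222.4/3.283 = 67.72 kN·m (hogging).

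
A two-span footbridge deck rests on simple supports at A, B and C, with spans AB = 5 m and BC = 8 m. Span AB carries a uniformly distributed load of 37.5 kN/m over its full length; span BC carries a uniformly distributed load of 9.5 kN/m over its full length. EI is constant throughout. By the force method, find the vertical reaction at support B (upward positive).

R_B = 161.6 kN

Insert a hinge at B; M_B is the redundant, and each span becomes simply supported.
Discontinuity in slope at B on the released structure — sum the simple-span end rotations:
  span AB: UDL 37.5: wL³/(24EI) = 195.3/EI
  span BC: UDL 9.5: wL³/(24EI) = 202.7/EI
  relative rotation θ_0 = (195.3 + 202.7)/EI = 398/EI
A unit hogging moment at B produces rotation L₁/(3EI) + L₂/(3EI) = 4.333/EI.
Compatibility: M_B·(L₁+L₂)/(3EI) = θ_0, giving M_B = 91.84 kN·m (hogging).
Span AB, ΣM about A with M_B applied at B: R_B^{AB}·5 = 468.8 + 91.84, so R_B^{AB} = 112.1 kN and R_A = 187.5 − 112.1 = 75.38 kN.
Span BC, ΣM about C: R_B^{BC}·8 = 304 + 91.84, so R_B^{BC} = 49.48 kN and R_C = 76 − 49.48 = 26.52 kN.
R_B = 112.1 + 49.48 = 161.6 kN.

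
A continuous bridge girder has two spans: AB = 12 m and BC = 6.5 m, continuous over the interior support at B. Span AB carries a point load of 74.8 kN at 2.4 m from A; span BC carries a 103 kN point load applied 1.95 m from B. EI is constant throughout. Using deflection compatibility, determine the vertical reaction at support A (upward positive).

R_A = 51.68 kN

Release continuity at B by inserting a hinge; the redundant is the internal moment M_B. The primary structure is two simply-supported spans AB and BC.
Discontinuity in slope at B on the released structure — sum the simple-span end rotations:
  span AB: point load 74.8 at a = 2.4: Pab(L + a)/(6LEI) = 344.7/EI
  span BC: point load 103 at a = 1.95: Pab(L + b)/(6LEI) = 258.9/EI
  relative rotation θ_0 = (344.7 + 258.9)/EI = 603.6/EI
A unit hogging moment at B produces rotation L₁/(3EI) + L₂/(3EI) = 6.167/EI.
Compatibility: M_B·(L₁+L₂)/(3EI) = θ_0, giving M_B = 97.88 kN·m (hogging).
Span AB, ΣM about A with M_B applied at B: R_B^{AB}·12 = 179.5 + 97.88, so R_B^{AB} = 23.12 kN and R_A = 74.8 − 23.12 = 51.68 kN.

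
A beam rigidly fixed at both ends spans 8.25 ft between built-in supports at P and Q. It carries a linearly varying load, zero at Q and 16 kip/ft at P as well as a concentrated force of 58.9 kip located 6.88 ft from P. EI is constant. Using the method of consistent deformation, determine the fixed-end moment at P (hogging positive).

Release both end moments; the primary structure is a simply-supported span PQ with redundants M_P and M_Q.
Simple-span end rotations at P and Q under the given loads:
  at P: triangular load, peak 16: w₀L³/(45EI) = 199.7/EI
  at Q: triangular load, peak 16: 7w₀L³/(360EI) = 174.7/EI
  at P: point load 58.9 at a = 6.88: Pab(L + b)/(6LEI) = 107.9/EI
  at Q: point load 58.9 at a = 6.88: Pab(L + a)/(6LEI) = 169.7/EI
  θ_P0 = 307.5/EI,  θ_Q0 = 344.4/EI
Flexibility coefficients: a unit moment at one end gives L/(3EI) there and L/(6EI) at the far end, so f₁₁ = f₂₂ = 2.75/EI and f₁₂ = f₂₁ = 1.375/EI.
Compatibility — zero rotation at each built-in end:
  2.75 M_P + 1.375 M_Q = 307.5
  1.375 M_P + 2.75 M_Q = 344.4
Solving the pair gives M_P = 65.62 kip·ft and M_Q = 92.42 kip·ft (hogging).

M_P = 65.62 kip·ft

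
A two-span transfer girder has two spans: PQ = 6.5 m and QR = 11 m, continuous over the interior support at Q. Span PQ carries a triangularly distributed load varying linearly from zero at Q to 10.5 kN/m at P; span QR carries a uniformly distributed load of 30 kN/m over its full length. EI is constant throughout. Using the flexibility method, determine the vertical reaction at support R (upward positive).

Release continuity at Q by inserting a hinge; the redundant is the internal moment M_Q. The primary structure is two simply-supported spans PQ and QR.
Discontinuity in slope at Q on the released structure — sum the simple-span end rotations:
  span PQ: triangular load, peak 10.5: 7w₀L³/(360EI) = 56.07/EI
  span QR: UDL 30: wL³/(24EI) = 1664/EI
  relative rotation θ_0 = (56.07 + 1664)/EI = 1720/EI
A unit hogging moment at Q produces rotation L₁/(3EI) + L₂/(3EI) = 5.833/EI.
Compatibility: M_Q·(L₁+L₂)/(3EI) = θ_0, giving M_Q = 294.8 kN·m (hogging).
Span QR, ΣM about R: R_Q^{QR}·11 = 1815 + 294.8, so R_Q^{QR} = 191.8 kN and R_R = 330 − 191.8 = 138.2 kN.

R_R = 138.2 kN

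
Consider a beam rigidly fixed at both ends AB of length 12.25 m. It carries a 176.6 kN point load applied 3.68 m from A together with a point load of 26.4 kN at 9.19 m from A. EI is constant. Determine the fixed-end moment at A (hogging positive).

M_A = 333.2 kN·m

Release both end moments; the primary structure is a simply-supported span AB with redundants M_A and M_B.
Simple-span end rotations at A and B under the given loads:
  at A: point load 176.6 at a = 3.68: Pab(L + b)/(6LEI) = 1578/EI
  at B: point load 176.6 at a = 3.68: Pab(L + a)/(6LEI) = 1207/EI
  at A: point load 26.4 at a = 9.19: Pab(L + b)/(6LEI) = 154.6/EI
  at B: point load 26.4 at a = 9.19: Pab(L + a)/(6LEI) = 216.6/EI
  θ_A0 = 1732/EI,  θ_B0 = 1424/EI
Flexibility coefficients: a unit moment at one end gives L/(3EI) there and L/(6EI) at the far end, so f₁₁ = f₂₂ = 4.083/EI and f₁₂ = f₂₁ = 2.042/EI.
Compatibility — zero rotation at each built-in end:
  4.083 M_A + 2.042 M_B = 1732
  2.042 M_A + 4.083 M_B = 1424
Solving the pair gives M_A = 333.2 kN·m and M_B = 182 kN·m (hogging).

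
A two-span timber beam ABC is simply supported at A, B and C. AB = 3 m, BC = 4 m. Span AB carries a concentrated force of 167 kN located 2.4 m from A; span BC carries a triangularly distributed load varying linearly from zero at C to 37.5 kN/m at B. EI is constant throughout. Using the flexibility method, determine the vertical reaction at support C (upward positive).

Take M_B as the redundant. Released structure: two simple spans AB and BC with a hinge at B.
Discontinuity in slope at B on the released structure — sum the simple-span end rotations:
  span AB: point load 167 at a = 2.4: Pab(L + a)/(6LEI) = 72.14/EI
  span BC: triangular load, peak 37.5: w₀L³/(45EI) = 53.33/EI
  relative rotation θ_0 = (72.14 + 53.33)/EI = 125.5/EI
A unit hogging moment at B produces rotation L₁/(3EI) + L₂/(3EI) = 2.333/EI.
Slope continuity at B: θ_0 = M_B·2.333/EI, so M_B = 125.5/2.333 = 53.78 kN·m (hogging).
Span BC, ΣM about C: R_B^{BC}·4 = 200 + 53.78, so R_B^{BC} = 63.44 kN and R_C = 75 − 63.44 = 11.56 kN.

R_C = 11.56 kN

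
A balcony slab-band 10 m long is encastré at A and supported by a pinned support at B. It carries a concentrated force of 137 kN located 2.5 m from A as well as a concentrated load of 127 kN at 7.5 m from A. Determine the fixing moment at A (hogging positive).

M_A = 373.6 kN·m

Remove the prop at B; the released (primary) structure is a cantilever built in at A.
Free-end deflection of the primary structure under the applied loading (downward +):
  point load 137 at a = 2.5: Pa²(3L − a)/(6EI) = 3924/EI
  point load 127 at a = 7.5: Pa²(3L − a)/(6EI) = 26789/EI
  δ_0 = 30714/EI
Tip deflection under a unit load at B: L³/(3EI) = 333.3/EI.
The prop prevents deflection at B: R_B = δ_0/δ_{BB} = 30714/333.3 = 92.14 kN.
Moment equilibrium about A: M_A = Σ(load moments about A) − R_B·L = 1295 − 92.14×10 = 373.6 kN·m.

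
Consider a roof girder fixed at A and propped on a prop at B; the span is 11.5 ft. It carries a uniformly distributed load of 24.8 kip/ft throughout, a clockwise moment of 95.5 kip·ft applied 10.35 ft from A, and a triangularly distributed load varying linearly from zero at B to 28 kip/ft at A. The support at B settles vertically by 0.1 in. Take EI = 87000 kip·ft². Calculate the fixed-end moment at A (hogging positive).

M_A = 627 kip·ft

Release the roller at B. Primary structure: cantilever fixed at A.
Primary-structure tip deflection at B by superposition:
  UDL 24.8: wL⁴/(8EI) = 54219/EI
  clockwise couple 95.5 at a = 10.35: M₀a(2L − a)/(2EI) = 6252/EI
  triangular load, peak 28 at the fixed end: w₀L⁴/(30EI) = 16324/EI
  δ_0 = 76795/EI
Tip deflection under a unit load at B: L³/(3EI) = 507/EI.
With EI = 87000 kip·ft²: δ_0 = 0.8827 ft and δ_{BB} = 0.005827 ft/kip.
Compatibility — the beam at B must follow the support down by 0.008333 ft: δ_0 − R_B·δ_{BB} = 0.008333, so R_B = (0.8827 − 0.008333)/0.005827 = 150.1 kip.
Moment equilibrium about A: M_A = Σ(load moments about A) − R_B·L = 2353 − 150.1×11.5 = 627 kip·ft.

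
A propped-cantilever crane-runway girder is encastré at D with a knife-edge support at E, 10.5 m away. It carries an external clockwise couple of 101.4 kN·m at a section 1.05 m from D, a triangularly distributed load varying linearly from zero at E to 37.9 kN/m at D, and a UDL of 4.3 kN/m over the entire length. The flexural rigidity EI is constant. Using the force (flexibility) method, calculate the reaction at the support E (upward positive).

R_E = 59.48 kN

Release the roller at E. Primary structure: cantilever fixed at D.
Free-end deflection of the primary structure under the applied loading (downward +):
  clockwise couple 101.4 at a = 1.05: M₀a(2L − a)/(2EI) = 1062/EI
  triangular load, peak 37.9 at the fixed end: w₀L⁴/(30EI) = 15356/EI
  UDL 4.3: wL⁴/(8EI) = 6533/EI
  δ_0 = 22951/EI
Tip deflection under a unit load at E: L³/(3EI) = 385.9/EI.
The prop prevents deflection at E: R_E = δ_0/δ_{EE} = 22951/385.9 = 59.48 kN.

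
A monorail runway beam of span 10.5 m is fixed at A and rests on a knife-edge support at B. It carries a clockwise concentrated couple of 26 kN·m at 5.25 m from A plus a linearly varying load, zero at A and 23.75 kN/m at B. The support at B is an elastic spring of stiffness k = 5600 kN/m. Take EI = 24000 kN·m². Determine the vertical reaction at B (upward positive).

R_B = 70.58 kN

Remove the prop at B; the released (primary) structure is a cantilever built in at A.
Free-end deflection of the primary structure under the applied loading (downward +):
  clockwise couple 26 at a = 5.25: M₀a(2L − a)/(2EI) = 1075/EI
  triangular load, peak 23.75 at the free end: 11w₀L⁴/(120EI) = 26463/EI
  δ_0 = 27538/EI
Flexibility coefficient — unit upward force at B: δ_{BB} = L³/(3EI) = 385.9/EI.
With EI = 24000 kN·m²: δ_0 = 1.1474 m and δ_{BB} = 0.016078 m/kN.
Compatibility — the spring shortens by R_B/k under the reaction it provides: δ_0 − R_B·δ_{BB} = R_B/k. With 1/k = 0.000179 m/kN, R_B = δ_0 / (δ_{BB} + 1/k) = 1.1474 / (0.016078 + 0.000179) = 70.58 kN.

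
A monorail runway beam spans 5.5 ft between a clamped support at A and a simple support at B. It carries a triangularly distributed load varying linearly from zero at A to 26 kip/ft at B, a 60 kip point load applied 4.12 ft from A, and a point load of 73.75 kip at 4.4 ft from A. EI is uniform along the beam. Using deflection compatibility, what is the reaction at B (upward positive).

R_B = 129.1 kip

Choose R_B as the redundant. The primary structure is the cantilever fixed at A.
Free-end deflection of the primary structure under the applied loading (downward +):
  triangular load, peak 26 at the free end: 11w₀L⁴/(120EI) = 2181/EI
  point load 60 at a = 4.12: Pa²(3L − a)/(6EI) = 2101/EI
  point load 73.75 at a = 4.4: Pa²(3L − a)/(6EI) = 2879/EI
  δ_0 = 7162/EI
Tip deflection under a unit load at B: L³/(3EI) = 55.46/EI.
Compatibility at B: δ_0 − R_B·δ_{BB} = 0, so R_B = 7162/55.46 = 129.1 kip.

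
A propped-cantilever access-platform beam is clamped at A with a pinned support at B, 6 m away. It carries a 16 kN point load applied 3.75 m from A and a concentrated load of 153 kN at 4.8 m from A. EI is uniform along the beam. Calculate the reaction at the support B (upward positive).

Remove the prop at B; the released (primary) structure is a cantilever built in at A.
Downward deflection at the released point B due to the loads:
  point load 16 at a = 3.75: Pa²(3L − a)/(6EI) = 534.4/EI
  point load 153 at a = 4.8: Pa²(3L − a)/(6EI) = 7755/EI
  δ_0 = 8290/EI
Tip deflection under a unit load at B: L³/(3EI) = 72/EI.
Compatibility at B: δ_0 − R_B·δ_{BB} = 0, so R_B = 8290/72 = 115.1 kN.

R_B = 115.1 kN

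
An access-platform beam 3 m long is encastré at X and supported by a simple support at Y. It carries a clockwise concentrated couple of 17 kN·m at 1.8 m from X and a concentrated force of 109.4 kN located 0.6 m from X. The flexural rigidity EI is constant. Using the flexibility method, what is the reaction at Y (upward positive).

R_Y = 13.27 kN

Choose R_Y as the redundant. The primary structure is the cantilever fixed at X.
Free-end deflection of the primary structure under the applied loading (downward +):
  clockwise couple 17 at a = 1.8: M₀a(2L − a)/(2EI) = 64.26/EI
  point load 109.4 at a = 0.6: Pa²(3L − a)/(6EI) = 55.14/EI
  δ_0 = 119.4/EI
Flexibility coefficient — unit upward force at Y: δ_{YY} = L³/(3EI) = 9/EI.
Compatibility at Y: δ_0 − R_Y·δ_{YY} = 0, so R_Y = 119.4/9 = 13.27 kN.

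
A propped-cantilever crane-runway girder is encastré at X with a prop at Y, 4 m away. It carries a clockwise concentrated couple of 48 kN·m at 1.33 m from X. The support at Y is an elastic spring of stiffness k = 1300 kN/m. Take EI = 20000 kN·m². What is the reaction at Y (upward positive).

Take the reaction at Y as the redundant and release it; the primary structure is a cantilever fixed at X.
Downward deflection at the released point Y due to the loads:
  clockwise couple 48 at a = 1.33: M₀a(2L − a)/(2EI) = 212.9/EI
Flexibility coefficient — unit upward force at Y: δ_{YY} = L³/(3EI) = 21.33/EI.
With EI = 20000 kN·m²: δ_0 = 0.010645 m and δ_{YY} = 0.001067 m/kN.
Compatibility — the spring shortens by R_Y/k under the reaction it provides: δ_0 − R_Y·δ_{YY} = R_Y/k. With 1/k = 0.000769 m/kN, R_Y = δ_0 / (δ_{YY} + 1/k) = 0.010645 / (0.001067 + 0.000769) = 5.798 kN.

R_Y = 5.798 kN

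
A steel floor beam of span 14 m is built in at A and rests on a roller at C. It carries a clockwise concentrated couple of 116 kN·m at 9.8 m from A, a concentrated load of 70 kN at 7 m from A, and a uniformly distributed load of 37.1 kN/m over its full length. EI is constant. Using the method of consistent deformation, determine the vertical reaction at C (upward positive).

R_C = 228 kN

Choose R_C as the redundant. The primary structure is the cantilever fixed at A.
Free-end deflection of the primary structure under the applied loading (downward +):
  clockwise couple 116 at a = 9.8: M₀a(2L − a)/(2EI) = 10345/EI
  point load 70 at a = 7: Pa²(3L − a)/(6EI) = 20008/EI
  UDL 37.1: wL⁴/(8EI) = 178154/EI
  δ_0 = 208507/EI
Tip deflection under a unit load at C: L³/(3EI) = 914.7/EI.
The prop prevents deflection at C: R_C = δ_0/δ_{CC} = 208507/914.7 = 228 kN.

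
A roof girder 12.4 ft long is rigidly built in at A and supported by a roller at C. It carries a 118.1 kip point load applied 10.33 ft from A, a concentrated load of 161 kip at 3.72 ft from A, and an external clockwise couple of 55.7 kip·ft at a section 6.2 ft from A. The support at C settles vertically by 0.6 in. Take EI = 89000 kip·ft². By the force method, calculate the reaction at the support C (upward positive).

Take the reaction at C as the redundant and release it; the primary structure is a cantilever fixed at A.
Downward deflection at the released point C due to the loads:
  point load 118.1 at a = 10.33: Pa²(3L − a)/(6EI) = 56437/EI
  point load 161 at a = 3.72: Pa²(3L − a)/(6EI) = 12432/EI
  clockwise couple 55.7 at a = 6.2: M₀a(2L − a)/(2EI) = 3212/EI
  δ_0 = 72081/EI
Flexibility coefficient — unit upward force at C: δ_{CC} = L³/(3EI) = 635.5/EI.
With EI = 89000 kip·ft²: δ_0 = 0.8099 ft and δ_{CC} = 0.007141 ft/kip.
Compatibility — the beam at C must follow the support down by 0.05 ft: δ_0 − R_C·δ_{CC} = 0.05, so R_C = (0.8099 − 0.05)/0.007141 = 106.4 kip.

R_C = 106.4 kip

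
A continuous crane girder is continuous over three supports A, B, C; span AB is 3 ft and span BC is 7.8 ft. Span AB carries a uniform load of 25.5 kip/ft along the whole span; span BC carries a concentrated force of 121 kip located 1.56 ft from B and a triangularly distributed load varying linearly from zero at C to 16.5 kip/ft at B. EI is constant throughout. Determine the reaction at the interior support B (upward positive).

Take M_B as the redundant. Released structure: two simple spans AB and BC with a hinge at B.
Discontinuity in slope at B on the released structure — sum the simple-span end rotations:
  span AB: UDL 25.5: wL³/(24EI) = 28.69/EI
  span BC: point load 121 at a = 1.56: Pab(L + b)/(6LEI) = 353.4/EI
  span BC: triangular load, peak 16.5: w₀L³/(45EI) = 174/EI
  relative rotation θ_0 = (28.69 + 527.4)/EI = 556/EI
A unit hogging moment at B produces rotation L₁/(3EI) + L₂/(3EI) = 3.6/EI.
Compatibility: M_B·(L₁+L₂)/(3EI) = θ_0, giving M_B = 154.5 kip·ft (hogging).
Span AB, ΣM about A with M_B applied at B: R_B^{AB}·3 = 114.8 + 154.5, so R_B^{AB} = 89.74 kip and R_A = 76.5 − 89.74 = -13.24 kip.
Span BC, ΣM about C: R_B^{BC}·7.8 = 1090 + 154.5, so R_B^{BC} = 159.5 kip and R_C = 185.3 − 159.5 = 25.85 kip.
R_B = 89.74 + 159.5 = 249.2 kip.

R_B = 249.2 kip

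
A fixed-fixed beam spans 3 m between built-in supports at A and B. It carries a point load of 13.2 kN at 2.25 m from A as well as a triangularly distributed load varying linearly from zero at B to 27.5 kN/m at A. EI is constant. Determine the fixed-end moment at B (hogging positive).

M_B = 13.82 kN·m

Take the two fixed-end moments M_A, M_B as redundants; the released structure is the simple span AB.
Simple-span end rotations at A and B under the given loads:
  at A: point load 13.2 at a = 2.25: Pab(L + b)/(6LEI) = 4.641/EI
  at B: point load 13.2 at a = 2.25: Pab(L + a)/(6LEI) = 6.497/EI
  at A: triangular load, peak 27.5: w₀L³/(45EI) = 16.5/EI
  at B: triangular load, peak 27.5: 7w₀L³/(360EI) = 14.44/EI
  θ_A0 = 21.14/EI,  θ_B0 = 20.93/EI
Flexibility coefficients: a unit moment at one end gives L/(3EI) there and L/(6EI) at the far end, so f₁₁ = f₂₂ = 1/EI and f₁₂ = f₂₁ = 0.5/EI.
Compatibility — zero rotation at each built-in end:
  1 M_A + 0.5 M_B = 21.14
  0.5 M_A + 1 M_B = 20.93
Solving the pair gives M_A = 14.23 kN·m and M_B = 13.82 kN·m (hogging).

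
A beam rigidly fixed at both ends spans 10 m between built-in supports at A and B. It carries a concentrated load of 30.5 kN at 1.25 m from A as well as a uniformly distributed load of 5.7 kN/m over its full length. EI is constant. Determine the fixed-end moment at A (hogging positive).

Release both end moments; the primary structure is a simply-supported span AB with redundants M_A and M_B.
On the primary (simply-supported) span, the end slopes from the loading are:
  at A: point load 30.5 at a = 1.25: Pab(L + b)/(6LEI) = 104.2/EI
  at B: point load 30.5 at a = 1.25: Pab(L + a)/(6LEI) = 62.55/EI
  at A: UDL 5.7: wL³/(24EI) = 237.5/EI
  at B: UDL 5.7: wL³/(24EI) = 237.5/EI
  θ_A0 = 341.7/EI,  θ_B0 = 300/EI
Flexibility coefficients: a unit moment at one end gives L/(3EI) there and L/(6EI) at the far end, so f₁₁ = f₂₂ = 3.333/EI and f₁₂ = f₂₁ = 1.667/EI.
Compatibility — zero rotation at each built-in end:
  3.333 M_A + 1.667 M_B = 341.7
  1.667 M_A + 3.333 M_B = 300
Solving the pair gives M_A = 76.69 kN·m and M_B = 51.67 kN·m (hogging).

M_A = 76.69 kN·m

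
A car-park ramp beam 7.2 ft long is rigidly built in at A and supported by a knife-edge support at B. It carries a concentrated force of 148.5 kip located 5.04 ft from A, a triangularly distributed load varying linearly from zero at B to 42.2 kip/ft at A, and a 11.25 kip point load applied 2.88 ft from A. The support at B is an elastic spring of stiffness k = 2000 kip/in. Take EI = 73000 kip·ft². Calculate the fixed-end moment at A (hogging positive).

M_A = 327.3 kip·ft

Choose R_B as the redundant. The primary structure is the cantilever fixed at A.
Downward deflection at the released point B due to the loads:
  point load 148.5 at a = 5.04: Pa²(3L − a)/(6EI) = 10411/EI
  triangular load, peak 42.2 at the fixed end: w₀L⁴/(30EI) = 3780/EI
  point load 11.25 at a = 2.88: Pa²(3L − a)/(6EI) = 291.1/EI
  δ_0 = 14482/EI
Tip deflection under a unit load at B: L³/(3EI) = 124.4/EI.
With EI = 73000 kip·ft²: δ_0 = 0.19839 ft and δ_{BB} = 0.001704 ft/kip.
Compatibility — the spring shortens by R_B/k under the reaction it provides: δ_0 − R_B·δ_{BB} = R_B/k. With 1/k = 1/(2000×12) ft/kip = 0.000042 ft/kip, R_B = δ_0 / (δ_{BB} + 1/k) = 0.19839 / (0.001704 + 0.000042) = 113.6 kip.
Moment equilibrium about A: M_A = Σ(load moments about A) − R_B·L = 1145 − 113.6×7.2 = 327.3 kip·ft.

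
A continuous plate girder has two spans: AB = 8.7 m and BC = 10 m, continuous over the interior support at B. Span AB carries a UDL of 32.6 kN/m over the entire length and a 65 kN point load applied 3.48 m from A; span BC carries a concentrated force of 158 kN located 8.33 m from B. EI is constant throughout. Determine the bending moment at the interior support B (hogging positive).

M_B = 256.3 kN·m

Release continuity at B by inserting a hinge; the redundant is the internal moment M_B. The primary structure is two simply-supported spans AB and BC.
Discontinuity in slope at B on the released structure — sum the simple-span end rotations:
  span AB: UDL 32.6: wL³/(24EI) = 894.5/EI
  span AB: point load 65 at a = 3.48: Pab(L + a)/(6LEI) = 275.5/EI
  span BC: point load 158 at a = 8.33: Pab(L + b)/(6LEI) = 427.5/EI
  relative rotation θ_0 = (1170 + 427.5)/EI = 1597/EI
A unit hogging moment at B produces rotation L₁/(3EI) + L₂/(3EI) = 6.233/EI.
Compatibility: M_B·(L₁+L₂)/(3EI) = θ_0, giving M_B = 256.3 kN·m (hogging).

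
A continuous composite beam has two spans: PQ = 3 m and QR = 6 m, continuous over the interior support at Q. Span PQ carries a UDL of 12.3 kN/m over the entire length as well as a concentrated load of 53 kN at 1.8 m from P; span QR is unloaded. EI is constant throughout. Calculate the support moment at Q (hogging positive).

Take M_Q as the redundant. Released structure: two simple spans PQ and QR with a hinge at Q.
Discontinuity in slope at Q on the released structure — sum the simple-span end rotations:
  span PQ: UDL 12.3: wL³/(24EI) = 13.84/EI
  span PQ: point load 53 at a = 1.8: Pab(L + a)/(6LEI) = 30.53/EI
  relative rotation θ_0 = (44.37 + 0)/EI = 44.37/EI
A unit hogging moment at Q produces rotation L₁/(3EI) + L₂/(3EI) = 3/EI.
Slope continuity at Q: θ_0 = M_Q·3/EI, so M_Q = 44.37/3 = 14.79 kN·m (hogging).

M_Q = 14.79 kN·m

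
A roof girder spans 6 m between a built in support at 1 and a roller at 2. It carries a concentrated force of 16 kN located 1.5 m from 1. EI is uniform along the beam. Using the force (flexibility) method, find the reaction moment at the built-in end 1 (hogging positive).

M_1 = 15.75 kN·m

Release the roller at 2. Primary structure: cantilever fixed at 1.
Downward deflection at the released point 2 due to the loads:
  point load 16 at a = 1.5: Pa²(3L − a)/(6EI) = 99/EI
Flexibility coefficient — unit upward force at 2: δ_{22} = L³/(3EI) = 72/EI.
Compatibility at 2: δ_0 − R_2·δ_{22} = 0, so R_2 = 99/72 = 1.375 kN.
Moment equilibrium about 1: M_1 = Σ(load moments about 1) − R_2·L = 24 − 1.375×6 = 15.75 kN·m.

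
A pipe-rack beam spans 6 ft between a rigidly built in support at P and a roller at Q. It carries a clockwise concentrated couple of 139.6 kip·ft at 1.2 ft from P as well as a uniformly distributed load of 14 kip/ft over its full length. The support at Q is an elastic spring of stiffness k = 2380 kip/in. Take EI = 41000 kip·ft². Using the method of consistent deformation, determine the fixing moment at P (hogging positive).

M_P = 132.4 kip·ft

Remove the prop at Q; the released (primary) structure is a cantilever built in at P.
Deflection at Q on the released cantilever, summing each load's contribution:
  clockwise couple 139.6 at a = 1.2: M₀a(2L − a)/(2EI) = 904.6/EI
  UDL 14: wL⁴/(8EI) = 2268/EI
  δ_0 = 3173/EI
Flexibility coefficient — unit upward force at Q: δ_{QQ} = L³/(3EI) = 72/EI.
With EI = 41000 kip·ft²: δ_0 = 0.077381 ft and δ_{QQ} = 0.001756 ft/kip.
Compatibility — the spring shortens by R_Q/k under the reaction it provides: δ_0 − R_Q·δ_{QQ} = R_Q/k. With 1/k = 1/(2380×12) ft/kip = 0.000035 ft/kip, R_Q = δ_0 / (δ_{QQ} + 1/k) = 0.077381 / (0.001756 + 0.000035) = 43.2 kip.
Moment equilibrium about P: M_P = Σ(load moments about P) − R_Q·L = 391.6 − 43.2×6 = 132.4 kip·ft.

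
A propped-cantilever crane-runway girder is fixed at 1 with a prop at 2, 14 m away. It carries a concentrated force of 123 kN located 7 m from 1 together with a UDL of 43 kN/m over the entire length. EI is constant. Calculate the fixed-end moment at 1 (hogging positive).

Choose R_2 as the redundant. The primary structure is the cantilever fixed at 1.
Primary-structure tip deflection at 2 by superposition:
  point load 123 at a = 7: Pa²(3L − a)/(6EI) = 35158/EI
  UDL 43: wL⁴/(8EI) = 206486/EI
  δ_0 = 241644/EI
Flexibility coefficient — unit upward force at 2: δ_{22} = L³/(3EI) = 914.7/EI.
The prop prevents deflection at 2: R_2 = δ_0/δ_{22} = 241644/914.7 = 264.2 kN.
Moment equilibrium about 1: M_1 = Σ(load moments about 1) − R_2·L = 5075 − 264.2×14 = 1376 kN·m.

M_1 = 1376 kN·m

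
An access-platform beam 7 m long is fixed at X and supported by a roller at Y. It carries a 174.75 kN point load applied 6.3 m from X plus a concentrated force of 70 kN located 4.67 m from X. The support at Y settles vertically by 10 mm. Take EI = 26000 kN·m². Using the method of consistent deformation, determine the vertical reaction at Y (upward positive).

R_Y = 182.7 kN

Release the roller at Y. Primary structure: cantilever fixed at X.
Primary-structure tip deflection at Y by superposition:
  point load 174.75 at a = 6.3: Pa²(3L − a)/(6EI) = 16993/EI
  point load 70 at a = 4.67: Pa²(3L − a)/(6EI) = 4155/EI
  δ_0 = 21148/EI
Tip deflection under a unit load at Y: L³/(3EI) = 114.3/EI.
With EI = 26000 kN·m²: δ_0 = 0.81337 m and δ_{YY} = 0.004397 m/kN.
Compatibility — the beam at Y must follow the support down by 0.01 m: δ_0 − R_Y·δ_{YY} = 0.01, so R_Y = (0.81337 − 0.01)/0.004397 = 182.7 kN.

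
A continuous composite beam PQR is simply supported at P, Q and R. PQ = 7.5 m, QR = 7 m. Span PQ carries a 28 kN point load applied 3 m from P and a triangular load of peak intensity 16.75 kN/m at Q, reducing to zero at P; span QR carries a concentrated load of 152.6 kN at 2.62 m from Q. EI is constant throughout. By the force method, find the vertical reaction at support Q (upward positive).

Insert a hinge at Q; M_Q is the redundant, and each span becomes simply supported.
Rotations at Q on the released spans (each span's end-slope, ×1/EI):
  span PQ: point load 28 at a = 3: Pab(L + a)/(6LEI) = 88.2/EI
  span PQ: triangular load, peak 16.75: w₀L³/(45EI) = 157/EI
  span QR: point load 152.6 at a = 2.62: Pab(L + b)/(6LEI) = 474.5/EI
  relative rotation θ_0 = (245.2 + 474.5)/EI = 719.7/EI
A unit hogging moment at Q produces rotation L₁/(3EI) + L₂/(3EI) = 4.833/EI.
Slope continuity at Q: θ_0 = M_Q·4.833/EI, so M_Q = 719.7/4.833 = 148.9 kN·m (hogging).
Span PQ, ΣM about P with M_Q applied at Q: R_Q^{PQ}·7.5 = 398.1 + 148.9, so R_Q^{PQ} = 72.93 kN and R_P = 90.81 − 72.93 = 17.88 kN.
Span QR, ΣM about R: R_Q^{QR}·7 = 668.4 + 148.9, so R_Q^{QR} = 116.8 kN and R_R = 152.6 − 116.8 = 35.84 kN.
R_Q = 72.93 + 116.8 = 189.7 kN.

R_Q = 189.7 kN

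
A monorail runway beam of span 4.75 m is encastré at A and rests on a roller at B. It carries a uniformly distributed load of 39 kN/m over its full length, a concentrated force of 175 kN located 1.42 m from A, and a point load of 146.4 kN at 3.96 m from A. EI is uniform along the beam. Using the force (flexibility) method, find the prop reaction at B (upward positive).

R_B = 200.8 kN

Release the roller at B. Primary structure: cantilever fixed at A.
Primary-structure tip deflection at B by superposition:
  UDL 39: wL⁴/(8EI) = 2482/EI
  point load 175 at a = 1.42: Pa²(3L − a)/(6EI) = 754.6/EI
  point load 146.4 at a = 3.96: Pa²(3L − a)/(6EI) = 3937/EI
  δ_0 = 7174/EI
Flexibility coefficient — unit upward force at B: δ_{BB} = L³/(3EI) = 35.72/EI.
The prop prevents deflection at B: R_B = δ_0/δ_{BB} = 7174/35.72 = 200.8 kN.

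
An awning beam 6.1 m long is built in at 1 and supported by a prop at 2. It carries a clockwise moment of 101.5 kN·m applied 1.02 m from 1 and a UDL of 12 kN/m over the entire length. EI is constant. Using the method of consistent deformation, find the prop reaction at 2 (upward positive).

R_2 = 35.1 kN

Release the roller at 2. Primary structure: cantilever fixed at 1.
Downward deflection at the released point 2 due to the loads:
  clockwise couple 101.5 at a = 1.02: M₀a(2L − a)/(2EI) = 578.7/EI
  UDL 12: wL⁴/(8EI) = 2077/EI
  δ_0 = 2656/EI
Tip deflection under a unit load at 2: L³/(3EI) = 75.66/EI.
The prop prevents deflection at 2: R_2 = δ_0/δ_{22} = 2656/75.66 = 35.1 kN.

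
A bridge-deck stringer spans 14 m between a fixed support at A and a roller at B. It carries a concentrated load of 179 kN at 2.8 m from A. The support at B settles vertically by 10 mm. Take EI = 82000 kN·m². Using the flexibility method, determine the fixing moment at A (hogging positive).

Remove the prop at B; the released (primary) structure is a cantilever built in at A.
Downward deflection at the released point B due to the loads:
  point load 179 at a = 2.8: Pa²(3L − a)/(6EI) = 9169/EI
Tip deflection under a unit load at B: L³/(3EI) = 914.7/EI.
With EI = 82000 kN·m²: δ_0 = 0.11181 m and δ_{BB} = 0.011154 m/kN.
Compatibility — the beam at B must follow the support down by 0.01 m: δ_0 − R_B·δ_{BB} = 0.01, so R_B = (0.11181 − 0.01)/0.011154 = 9.127 kN.
Moment equilibrium about A: M_A = Σ(load moments about A) − R_B·L = 501.2 − 9.127×14 = 373.4 kN·m.

M_A = 373.4 kN·m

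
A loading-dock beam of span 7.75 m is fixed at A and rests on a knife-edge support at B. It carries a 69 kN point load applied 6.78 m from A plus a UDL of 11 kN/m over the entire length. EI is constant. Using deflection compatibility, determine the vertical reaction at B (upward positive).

Take the reaction at B as the redundant and release it; the primary structure is a cantilever fixed at A.
Free-end deflection of the primary structure under the applied loading (downward +):
  point load 69 at a = 6.78: Pa²(3L − a)/(6EI) = 8707/EI
  UDL 11: wL⁴/(8EI) = 4960/EI
  δ_0 = 13667/EI
Tip deflection under a unit load at B: L³/(3EI) = 155.2/EI.
The prop prevents deflection at B: R_B = δ_0/δ_{BB} = 13667/155.2 = 88.08 kN.

R_B = 88.08 kN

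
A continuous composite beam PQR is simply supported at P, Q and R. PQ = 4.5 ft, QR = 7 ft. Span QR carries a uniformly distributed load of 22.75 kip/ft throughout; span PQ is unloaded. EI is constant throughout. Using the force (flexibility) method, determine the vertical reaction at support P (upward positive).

Release continuity at Q by inserting a hinge; the redundant is the internal moment M_Q. The primary structure is two simply-supported spans PQ and QR.
Rotations at Q on the released spans (each span's end-slope, ×1/EI):
  span QR: UDL 22.75: wL³/(24EI) = 325.1/EI
  relative rotation θ_0 = (0 + 325.1)/EI = 325.1/EI
A unit hogging moment at Q produces rotation L₁/(3EI) + L₂/(3EI) = 3.833/EI.
Slope continuity at Q: θ_0 = M_Q·3.833/EI, so M_Q = 325.1/3.833 = 84.82 kip·ft (hogging).
Span PQ, ΣM about P with M_Q applied at Q: R_Q^{PQ}·4.5 = 0 + 84.82, so R_Q^{PQ} = 18.85 kip and R_P = 0 − 18.85 = -18.85 kip.

R_P = -18.85 kip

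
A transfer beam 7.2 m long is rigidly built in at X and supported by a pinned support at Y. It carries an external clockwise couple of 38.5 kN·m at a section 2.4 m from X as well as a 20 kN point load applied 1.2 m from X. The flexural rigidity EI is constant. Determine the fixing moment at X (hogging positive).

M_X = 24.75 kN·m

Release the roller at Y. Primary structure: cantilever fixed at X.
Deflection at Y on the released cantilever, summing each load's contribution:
  clockwise couple 38.5 at a = 2.4: M₀a(2L − a)/(2EI) = 554.4/EI
  point load 20 at a = 1.2: Pa²(3L − a)/(6EI) = 97.92/EI
  δ_0 = 652.3/EI
Tip deflection under a unit load at Y: L³/(3EI) = 124.4/EI.
Compatibility at Y: δ_0 − R_Y·δ_{YY} = 0, so R_Y = 652.3/124.4 = 5.243 kN.
Moment equilibrium about X: M_X = Σ(load moments about X) − R_Y·L = 62.5 − 5.243×7.2 = 24.75 kN·m.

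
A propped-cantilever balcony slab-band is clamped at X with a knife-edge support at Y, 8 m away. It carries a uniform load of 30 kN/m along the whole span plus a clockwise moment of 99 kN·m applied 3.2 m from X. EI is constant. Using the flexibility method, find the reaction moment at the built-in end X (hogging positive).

Take the reaction at Y as the redundant and release it; the primary structure is a cantilever fixed at X.
Primary-structure tip deflection at Y by superposition:
  UDL 30: wL⁴/(8EI) = 15360/EI
  clockwise couple 99 at a = 3.2: M₀a(2L − a)/(2EI) = 2028/EI
  δ_0 = 17388/EI
Flexibility coefficient — unit upward force at Y: δ_{YY} = L³/(3EI) = 170.7/EI.
Compatibility at Y: δ_0 − R_Y·δ_{YY} = 0, so R_Y = 17388/170.7 = 101.9 kN.
Moment equilibrium about X: M_X = Σ(load moments about X) − R_Y·L = 1059 − 101.9×8 = 244 kN·m.

M_X = 244 kN·m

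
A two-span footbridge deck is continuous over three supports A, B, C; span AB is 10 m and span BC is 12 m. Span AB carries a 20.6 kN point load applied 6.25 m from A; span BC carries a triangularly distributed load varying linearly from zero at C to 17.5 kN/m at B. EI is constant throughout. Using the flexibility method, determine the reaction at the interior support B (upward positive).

R_B = 102.9 kN

Take M_B as the redundant. Released structure: two simple spans AB and BC with a hinge at B.
End slopes at the hinge B, treating each span as simply supported:
  span AB: point load 20.6 at a = 6.25: Pab(L + a)/(6LEI) = 130.8/EI
  span BC: triangular load, peak 17.5: w₀L³/(45EI) = 672/EI
  relative rotation θ_0 = (130.8 + 672)/EI = 802.8/EI
A unit hogging moment at B produces rotation L₁/(3EI) + L₂/(3EI) = 7.333/EI.
Compatibility: M_B·(L₁+L₂)/(3EI) = θ_0, giving M_B = 109.5 kN·m (hogging).
Span AB, ΣM about A with M_B applied at B: R_B^{AB}·10 = 128.8 + 109.5, so R_B^{AB} = 23.82 kN and R_A = 20.6 − 23.82 = -3.222 kN.
Span BC, ΣM about C: R_B^{BC}·12 = 840 + 109.5, so R_B^{BC} = 79.12 kN and R_C = 105 − 79.12 = 25.88 kN.
R_B = 23.82 + 79.12 = 102.9 kN.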